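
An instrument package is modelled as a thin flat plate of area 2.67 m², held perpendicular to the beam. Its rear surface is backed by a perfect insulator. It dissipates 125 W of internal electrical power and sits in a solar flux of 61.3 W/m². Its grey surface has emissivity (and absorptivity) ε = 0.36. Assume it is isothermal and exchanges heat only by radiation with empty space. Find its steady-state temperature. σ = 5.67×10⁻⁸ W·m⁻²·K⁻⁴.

At steady state, absorbed solar power + internal power = radiated power.
Absorbed: α·S·A_cross = 0.36·61.3·2.670 = 58.92 W (cross-section A).
Total input = 58.92 + 125 = 183.9 W.
Radiated: εσ·A_surf·T⁴ with A_surf = A = 2.670 m².
T⁴ = 183.9/(0.36·5.67×10⁻⁸·2.670) = 3.375×10⁹ K⁴.

T ≈ 241 K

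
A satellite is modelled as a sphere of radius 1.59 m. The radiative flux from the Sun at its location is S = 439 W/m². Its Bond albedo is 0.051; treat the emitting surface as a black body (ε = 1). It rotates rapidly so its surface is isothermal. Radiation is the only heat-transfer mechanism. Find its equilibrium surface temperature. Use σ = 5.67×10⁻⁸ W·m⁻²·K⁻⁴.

T ≈ 207 K

At equilibrium, absorbed power = emitted power.
Absorbing cross-section = πr² = 7.942 m²; emitting surface = 4πr² = 31.77 m² (ratio 4).
(1−a)S·A_cross = εσ·A_surf·T⁴  ⇒  T⁴ = (1−a)S/(4σ).
T⁴ = 0.949·439/(4·5.67×10⁻⁸) = 1.837×10⁹ K⁴.
T = (1.837×10⁹)^(1/4).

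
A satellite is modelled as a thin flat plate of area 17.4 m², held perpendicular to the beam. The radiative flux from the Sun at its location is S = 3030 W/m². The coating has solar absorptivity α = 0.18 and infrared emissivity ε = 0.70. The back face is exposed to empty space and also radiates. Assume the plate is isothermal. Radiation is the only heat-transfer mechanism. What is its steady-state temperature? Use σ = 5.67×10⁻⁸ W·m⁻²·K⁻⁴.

T ≈ 288 K

At equilibrium, absorbed power = emitted power.
Absorbing cross-section = A = 17.40 m²; emitting surface = 2A = 34.80 m² (ratio 2).
αS·A_cross = εσ·A_surf·T⁴  ⇒  T⁴ = αS/(ε·2σ).
T⁴ = 0.180·3030/(0.70·2·5.67×10⁻⁸) = 6.871×10⁹ K⁴.
T = (6.871×10⁹)^(1/4).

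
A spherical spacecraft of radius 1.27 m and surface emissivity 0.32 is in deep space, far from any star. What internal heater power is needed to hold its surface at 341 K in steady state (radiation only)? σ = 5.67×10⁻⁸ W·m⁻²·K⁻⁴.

P ≈ 4970 W

P = εσ·4πr²·T⁴.
4πr² = 20.27 m²; T⁴ = 1.352×10¹⁰ K⁴.
P = 0.32·5.67×10⁻⁸·20.27·1.352×10¹⁰.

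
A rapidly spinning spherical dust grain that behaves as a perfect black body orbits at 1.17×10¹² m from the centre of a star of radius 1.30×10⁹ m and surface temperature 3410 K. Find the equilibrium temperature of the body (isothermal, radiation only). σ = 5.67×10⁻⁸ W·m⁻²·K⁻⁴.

The star's surface emits σT_*⁴; at distance d the flux is S = σT_*⁴(R_*/d)².
S = 5.67×10⁻⁸·(3410)⁴·(1.30×10⁹/1.17×10¹²)² = 9.465 W/m².
For an isothermal sphere T⁴ = (1−a)S/(4σ) = 4.173×10⁷ K⁴.

T ≈ 80.4 K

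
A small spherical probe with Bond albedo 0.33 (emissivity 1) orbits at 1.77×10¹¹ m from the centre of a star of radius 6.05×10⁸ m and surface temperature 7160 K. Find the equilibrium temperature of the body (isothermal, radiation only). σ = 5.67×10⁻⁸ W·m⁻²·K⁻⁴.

The star's surface emits σT_*⁴; at distance d the flux is S = σT_*⁴(R_*/d)².
S = 5.67×10⁻⁸·(7160)⁴·(6.05×10⁸/1.77×10¹¹)² = 1741 W/m².
For an isothermal sphere T⁴ = (1−a)S/(4σ) = 5.143×10⁹ K⁴.

T ≈ 268 K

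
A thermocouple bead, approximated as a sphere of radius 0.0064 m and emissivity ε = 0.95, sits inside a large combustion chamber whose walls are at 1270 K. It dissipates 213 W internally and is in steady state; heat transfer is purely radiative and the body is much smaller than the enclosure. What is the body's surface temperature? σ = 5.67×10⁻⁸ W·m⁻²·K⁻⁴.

T ≈ 1790 K

For a small grey body in a large enclosure, net radiated power = εσA(T⁴ − T_w⁴).
Steady state: P = εσA(T⁴ − T_w⁴) with A = 4πr² = 5.147×10⁻⁴ m².
T⁴ = P/(εσA) + T_w⁴ = 213/(0.95·5.67×10⁻⁸·5.147×10⁻⁴) + (1270)⁴
    = 7.683×10¹² + 2.601×10¹² = 1.028×10¹³ K⁴.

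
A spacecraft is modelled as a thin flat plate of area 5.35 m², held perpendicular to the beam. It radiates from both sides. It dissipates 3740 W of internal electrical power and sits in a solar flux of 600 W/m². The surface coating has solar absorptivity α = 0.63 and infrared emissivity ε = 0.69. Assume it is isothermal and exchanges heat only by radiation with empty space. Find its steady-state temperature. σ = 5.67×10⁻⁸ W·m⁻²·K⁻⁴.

At steady state, absorbed solar power + internal power = radiated power.
Absorbed: α·S·A_cross = 0.63·600·5.350 = 2022 W (cross-section A).
Total input = 2022 + 3740 = 5762 W.
Radiated: εσ·A_surf·T⁴ with A_surf = 2A = 10.70 m².
T⁴ = 5762/(0.69·5.67×10⁻⁸·10.70) = 1.377×10¹⁰ K⁴.

T ≈ 343 K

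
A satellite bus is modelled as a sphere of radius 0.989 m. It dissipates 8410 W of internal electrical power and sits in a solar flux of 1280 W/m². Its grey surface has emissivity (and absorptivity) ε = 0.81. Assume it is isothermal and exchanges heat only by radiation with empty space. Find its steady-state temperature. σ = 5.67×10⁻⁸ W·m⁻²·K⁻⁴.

T ≈ 379 K

At steady state, absorbed solar power + internal power = radiated power.
Absorbed: α·S·A_cross = 0.81·1280·3.073 = 3186 W (cross-section πr²).
Total input = 3186 + 8410 = 11600 W.
Radiated: εσ·A_surf·T⁴ with A_surf = 4πr² = 12.29 m².
T⁴ = 11600/(0.81·5.67×10⁻⁸·12.29) = 2.054×10¹⁰ K⁴.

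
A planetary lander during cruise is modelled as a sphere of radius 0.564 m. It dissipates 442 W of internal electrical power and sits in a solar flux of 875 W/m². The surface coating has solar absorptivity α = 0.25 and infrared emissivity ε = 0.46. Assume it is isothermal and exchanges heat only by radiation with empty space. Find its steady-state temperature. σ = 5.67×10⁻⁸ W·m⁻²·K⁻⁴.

T ≈ 282 K

At steady state, absorbed solar power + internal power = radiated power.
Absorbed: α·S·A_cross = 0.25·875·0.9993 = 218.6 W (cross-section πr²).
Total input = 218.6 + 442 = 660.6 W.
Radiated: εσ·A_surf·T⁴ with A_surf = 4πr² = 3.997 m².
T⁴ = 660.6/(0.46·5.67×10⁻⁸·3.997) = 6.336×10⁹ K⁴.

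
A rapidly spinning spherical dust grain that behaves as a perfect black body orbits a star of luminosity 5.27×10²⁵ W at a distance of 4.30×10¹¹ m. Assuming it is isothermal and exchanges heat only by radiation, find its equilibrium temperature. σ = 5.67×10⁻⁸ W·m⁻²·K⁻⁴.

T ≈ 100 K

First find the stellar flux at distance d: S = L/(4πd²) = 5.27×10²⁵/(4π·(4.30×10¹¹)²) = 22.68 W/m².
For an isothermal sphere, absorbed (1−a)S·πr² = emitted σ·4πr²·T⁴, so T⁴ = (1−a)S/(4σ).
T⁴ = 1.00·22.68/(4·5.67×10⁻⁸) = 1.000×10⁸ K⁴.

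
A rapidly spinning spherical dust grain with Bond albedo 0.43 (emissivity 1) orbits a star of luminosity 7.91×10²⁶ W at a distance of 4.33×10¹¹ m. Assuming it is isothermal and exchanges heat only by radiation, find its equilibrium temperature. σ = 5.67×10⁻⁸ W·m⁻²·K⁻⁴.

T ≈ 170 K

First find the stellar flux at distance d: S = L/(4πd²) = 7.91×10²⁶/(4π·(4.33×10¹¹)²) = 335.7 W/m².
For an isothermal sphere, absorbed (1−a)S·πr² = emitted σ·4πr²·T⁴, so T⁴ = (1−a)S/(4σ).
T⁴ = 0.570·335.7/(4·5.67×10⁻⁸) = 8.438×10⁸ K⁴.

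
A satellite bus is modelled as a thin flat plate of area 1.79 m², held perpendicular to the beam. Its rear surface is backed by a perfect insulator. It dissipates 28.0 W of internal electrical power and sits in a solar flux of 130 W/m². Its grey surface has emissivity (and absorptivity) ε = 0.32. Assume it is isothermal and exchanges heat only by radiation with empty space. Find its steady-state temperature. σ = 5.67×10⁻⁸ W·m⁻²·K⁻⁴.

T ≈ 237 K

At steady state, absorbed solar power + internal power = radiated power.
Absorbed: α·S·A_cross = 0.32·130·1.790 = 74.46 W (cross-section A).
Total input = 74.46 + 28.0 = 102.5 W.
Radiated: εσ·A_surf·T⁴ with A_surf = A = 1.790 m².
T⁴ = 102.5/(0.32·5.67×10⁻⁸·1.790) = 3.155×10⁹ K⁴.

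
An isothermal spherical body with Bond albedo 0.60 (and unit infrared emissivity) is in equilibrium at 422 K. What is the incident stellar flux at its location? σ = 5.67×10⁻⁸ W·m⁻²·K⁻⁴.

S ≈ 18000 W/m²

(1−a)S·πr² = σ·4πr²·T⁴ ⇒ S = 4σT⁴/(1−a).
S = 4·5.67×10⁻⁸·3.171×10¹⁰/0.400.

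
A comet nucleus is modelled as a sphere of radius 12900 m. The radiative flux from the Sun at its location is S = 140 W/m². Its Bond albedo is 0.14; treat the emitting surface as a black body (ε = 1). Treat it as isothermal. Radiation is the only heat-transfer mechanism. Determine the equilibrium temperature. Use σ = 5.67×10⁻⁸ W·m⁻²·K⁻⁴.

T ≈ 152 K

At equilibrium, absorbed power = emitted power.
Absorbing cross-section = πr² = 5.228×10⁸ m²; emitting surface = 4πr² = 2.091×10⁹ m² (ratio 4).
(1−a)S·A_cross = εσ·A_surf·T⁴  ⇒  T⁴ = (1−a)S/(4σ).
T⁴ = 0.860·140/(4·5.67×10⁻⁸) = 5.309×10⁸ K⁴.
T = (5.309×10⁸)^(1/4).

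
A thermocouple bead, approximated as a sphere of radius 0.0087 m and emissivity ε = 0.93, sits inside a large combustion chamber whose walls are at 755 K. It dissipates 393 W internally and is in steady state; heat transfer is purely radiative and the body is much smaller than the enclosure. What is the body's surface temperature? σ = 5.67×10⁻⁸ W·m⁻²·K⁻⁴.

For a small grey body in a large enclosure, net radiated power = εσA(T⁴ − T_w⁴).
Steady state: P = εσA(T⁴ − T_w⁴) with A = 4πr² = 9.511×10⁻⁴ m².
T⁴ = P/(εσA) + T_w⁴ = 393/(0.93·5.67×10⁻⁸·9.511×10⁻⁴) + (755)⁴
    = 7.836×10¹² + 3.249×10¹¹ = 8.161×10¹² K⁴.

T ≈ 1690 K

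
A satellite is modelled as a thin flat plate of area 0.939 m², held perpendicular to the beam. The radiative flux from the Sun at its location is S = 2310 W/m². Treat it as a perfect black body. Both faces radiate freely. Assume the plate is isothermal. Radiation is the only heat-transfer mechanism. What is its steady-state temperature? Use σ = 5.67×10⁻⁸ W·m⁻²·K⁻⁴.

At equilibrium, absorbed power = emitted power.
Absorbing cross-section = A = 0.9390 m²; emitting surface = 2A = 1.878 m² (ratio 2).
S·A_cross = εσ·A_surf·T⁴  ⇒  T⁴ = S/(2σ).
T⁴ = 1.00·2310/(2·5.67×10⁻⁸) = 2.037×10¹⁰ K⁴.
T = (2.037×10¹⁰)^(1/4).

T ≈ 378 K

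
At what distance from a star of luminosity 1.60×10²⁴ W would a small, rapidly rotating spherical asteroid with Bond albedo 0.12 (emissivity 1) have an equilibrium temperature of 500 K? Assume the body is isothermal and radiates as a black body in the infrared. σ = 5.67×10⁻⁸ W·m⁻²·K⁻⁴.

For an isothermal black-emitting sphere, (1−a)S·πr² = σ·4πr²·T⁴ ⇒ S = 4σT⁴/(1−a).
S = 4·5.67×10⁻⁸·(500)⁴/0.880 = 16110 W/m².
Flux falls as S = L/(4πd²), so d = √(L/(4πS)) = √(1.60×10²⁴/(4π·16110)).

d ≈ 2.81×10⁹ m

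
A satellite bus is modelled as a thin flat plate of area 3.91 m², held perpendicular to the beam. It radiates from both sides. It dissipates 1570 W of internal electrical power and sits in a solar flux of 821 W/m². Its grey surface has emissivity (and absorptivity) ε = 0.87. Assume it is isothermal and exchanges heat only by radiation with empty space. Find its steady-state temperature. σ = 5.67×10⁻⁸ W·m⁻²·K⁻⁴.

T ≈ 326 K

At steady state, absorbed solar power + internal power = radiated power.
Absorbed: α·S·A_cross = 0.87·821·3.910 = 2793 W (cross-section A).
Total input = 2793 + 1570 = 4363 W.
Radiated: εσ·A_surf·T⁴ with A_surf = 2A = 7.820 m².
T⁴ = 4363/(0.87·5.67×10⁻⁸·7.820) = 1.131×10¹⁰ K⁴.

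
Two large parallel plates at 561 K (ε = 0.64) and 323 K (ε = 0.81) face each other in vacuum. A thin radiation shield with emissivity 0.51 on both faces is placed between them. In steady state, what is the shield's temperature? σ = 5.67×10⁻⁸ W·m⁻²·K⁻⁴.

In steady state the net flux on the hot side equals that on the cold side.
σ(T₁⁴−T_s⁴)/D₁ = σ(T_s⁴−T₂⁴)/D₂, with D₁ = 1/ε₁+1/ε_s−1 = 2.523, D₂ = 1/ε_s+1/ε₂−1 = 2.195.
Solve for T_s⁴: T_s⁴ = (D₂·T₁⁴ + D₁·T₂⁴)/(D₁+D₂) = 5.190×10¹⁰ K⁴.

T_s ≈ 477 K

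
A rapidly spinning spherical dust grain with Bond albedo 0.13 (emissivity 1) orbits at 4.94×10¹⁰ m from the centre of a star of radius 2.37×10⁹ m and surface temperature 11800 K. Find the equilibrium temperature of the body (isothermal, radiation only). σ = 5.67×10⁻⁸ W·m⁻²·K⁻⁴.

The star's surface emits σT_*⁴; at distance d the flux is S = σT_*⁴(R_*/d)².
S = 5.67×10⁻⁸·(11800)⁴·(2.37×10⁹/4.94×10¹⁰)² = 2.530×10⁶ W/m².
For an isothermal sphere T⁴ = (1−a)S/(4σ) = 9.706×10¹² K⁴.

T ≈ 1770 K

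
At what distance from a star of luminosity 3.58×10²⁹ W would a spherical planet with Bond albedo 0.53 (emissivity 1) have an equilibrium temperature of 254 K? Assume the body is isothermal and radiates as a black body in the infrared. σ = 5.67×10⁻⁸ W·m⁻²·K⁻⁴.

d ≈ 3.77×10¹² m

For an isothermal black-emitting sphere, (1−a)S·πr² = σ·4πr²·T⁴ ⇒ S = 4σT⁴/(1−a).
S = 4·5.67×10⁻⁸·(254)⁴/0.470 = 2009 W/m².
Flux falls as S = L/(4πd²), so d = √(L/(4πS)) = √(3.58×10²⁹/(4π·2009)).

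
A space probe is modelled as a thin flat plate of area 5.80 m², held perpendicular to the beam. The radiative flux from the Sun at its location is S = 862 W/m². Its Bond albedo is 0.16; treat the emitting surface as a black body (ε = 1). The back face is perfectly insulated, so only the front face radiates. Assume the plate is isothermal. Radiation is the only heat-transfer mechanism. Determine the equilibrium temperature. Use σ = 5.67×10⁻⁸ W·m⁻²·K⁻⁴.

T ≈ 336 K

At equilibrium, absorbed power = emitted power.
Absorbing cross-section = A = 5.800 m²; emitting surface = A = 5.800 m² (ratio 1).
(1−a)S·A_cross = εσ·A_surf·T⁴  ⇒  T⁴ = (1−a)S/(1σ).
T⁴ = 0.840·862/(1·5.67×10⁻⁸) = 1.277×10¹⁰ K⁴.
T = (1.277×10¹⁰)^(1/4).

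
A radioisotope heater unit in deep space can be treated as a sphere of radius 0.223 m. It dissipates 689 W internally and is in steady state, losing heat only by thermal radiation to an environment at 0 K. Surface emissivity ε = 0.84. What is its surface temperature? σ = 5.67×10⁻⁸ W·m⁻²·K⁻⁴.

Steady state: internal power = radiated power, P = εσA T⁴.
Radiating area A = 4πr² = 0.6249 m².
T⁴ = P/(εσA) = 689/(0.84·5.67×10⁻⁸·0.6249) = 2.315×10¹⁰ K⁴.
T = (2.315×10¹⁰)^(1/4).

T ≈ 390 K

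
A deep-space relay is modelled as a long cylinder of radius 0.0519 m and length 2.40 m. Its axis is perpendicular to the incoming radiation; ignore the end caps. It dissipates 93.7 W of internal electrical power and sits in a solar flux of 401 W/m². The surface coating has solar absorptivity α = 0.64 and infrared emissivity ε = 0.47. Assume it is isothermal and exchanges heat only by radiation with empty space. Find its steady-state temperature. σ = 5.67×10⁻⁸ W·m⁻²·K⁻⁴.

T ≈ 295 K

At steady state, absorbed solar power + internal power = radiated power.
Absorbed: α·S·A_cross = 0.64·401·0.2491 = 63.93 W (cross-section 2rL).
Total input = 63.93 + 93.7 = 157.6 W.
Radiated: εσ·A_surf·T⁴ with A_surf = 2πrL = 0.7826 m².
T⁴ = 157.6/(0.47·5.67×10⁻⁸·0.7826) = 7.558×10⁹ K⁴.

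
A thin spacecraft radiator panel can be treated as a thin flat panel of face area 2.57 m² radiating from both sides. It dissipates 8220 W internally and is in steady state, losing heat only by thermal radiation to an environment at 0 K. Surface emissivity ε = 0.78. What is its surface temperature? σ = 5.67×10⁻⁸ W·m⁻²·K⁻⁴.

Steady state: internal power = radiated power, P = εσA T⁴.
Radiating area A = 2·2.57 = 5.140 m².
T⁴ = P/(εσA) = 8220/(0.78·5.67×10⁻⁸·5.140) = 3.616×10¹⁰ K⁴.
T = (3.616×10¹⁰)^(1/4).

T ≈ 436 K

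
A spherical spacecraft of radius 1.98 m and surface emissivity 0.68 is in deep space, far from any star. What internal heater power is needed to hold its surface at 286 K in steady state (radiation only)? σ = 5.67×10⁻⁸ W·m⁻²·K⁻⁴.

P = εσ·4πr²·T⁴.
4πr² = 49.27 m²; T⁴ = 6.691×10⁹ K⁴.
P = 0.68·5.67×10⁻⁸·49.27·6.691×10⁹.

P ≈ 12700 W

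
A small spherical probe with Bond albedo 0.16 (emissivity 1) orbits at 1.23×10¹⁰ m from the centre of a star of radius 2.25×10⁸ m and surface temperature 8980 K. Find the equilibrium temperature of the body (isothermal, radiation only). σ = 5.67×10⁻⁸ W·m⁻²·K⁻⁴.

T ≈ 822 K

The star's surface emits σT_*⁴; at distance d the flux is S = σT_*⁴(R_*/d)².
S = 5.67×10⁻⁸·(8980)⁴·(2.25×10⁸/1.23×10¹⁰)² = 1.234×10⁵ W/m².
For an isothermal sphere T⁴ = (1−a)S/(4σ) = 4.570×10¹¹ K⁴.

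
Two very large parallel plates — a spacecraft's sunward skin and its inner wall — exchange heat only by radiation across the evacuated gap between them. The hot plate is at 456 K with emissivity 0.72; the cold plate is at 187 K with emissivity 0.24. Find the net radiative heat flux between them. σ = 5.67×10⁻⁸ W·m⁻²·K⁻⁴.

q ≈ 523 W/m²

For two infinite grey parallel plates, q = σ(T₁⁴ − T₂⁴)/(1/ε₁ + 1/ε₂ − 1).
T₁⁴ − T₂⁴ = 4.324×10¹⁰ − 1.223×10⁹ = 4.201×10¹⁰ K⁴.
1/ε₁ + 1/ε₂ − 1 = 1.389 + 4.167 − 1 = 4.556.
q = 5.67×10⁻⁸ × 4.201×10¹⁰ / 4.556.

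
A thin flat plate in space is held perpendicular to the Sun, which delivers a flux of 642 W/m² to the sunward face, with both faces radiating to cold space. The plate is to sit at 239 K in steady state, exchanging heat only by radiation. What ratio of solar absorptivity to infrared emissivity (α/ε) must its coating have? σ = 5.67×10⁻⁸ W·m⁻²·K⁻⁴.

α/ε ≈ 0.576

Balance: αS·A = εσ·2A·T⁴ ⇒ α/ε = 2σT⁴/S.
α/ε = 2·5.67×10⁻⁸·(239)⁴/642 = 2·5.67×10⁻⁸·3.263×10⁹/642.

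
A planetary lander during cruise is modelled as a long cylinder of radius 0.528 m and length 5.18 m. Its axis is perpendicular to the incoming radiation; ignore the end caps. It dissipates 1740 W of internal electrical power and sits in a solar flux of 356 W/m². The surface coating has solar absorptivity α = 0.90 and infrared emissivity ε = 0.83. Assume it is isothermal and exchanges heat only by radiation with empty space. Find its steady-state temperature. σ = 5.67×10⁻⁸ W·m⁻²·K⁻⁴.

T ≈ 256 K

At steady state, absorbed solar power + internal power = radiated power.
Absorbed: α·S·A_cross = 0.90·356·5.470 = 1753 W (cross-section 2rL).
Total input = 1753 + 1740 = 3493 W.
Radiated: εσ·A_surf·T⁴ with A_surf = 2πrL = 17.18 m².
T⁴ = 3493/(0.83·5.67×10⁻⁸·17.18) = 4.319×10⁹ K⁴.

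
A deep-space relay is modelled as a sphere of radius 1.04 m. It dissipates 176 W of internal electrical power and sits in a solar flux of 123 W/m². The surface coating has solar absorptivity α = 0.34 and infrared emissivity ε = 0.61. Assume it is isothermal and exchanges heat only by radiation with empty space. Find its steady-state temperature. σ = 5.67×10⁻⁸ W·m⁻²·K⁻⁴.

At steady state, absorbed solar power + internal power = radiated power.
Absorbed: α·S·A_cross = 0.34·123·3.398 = 142.1 W (cross-section πr²).
Total input = 142.1 + 176 = 318.1 W.
Radiated: εσ·A_surf·T⁴ with A_surf = 4πr² = 13.59 m².
T⁴ = 318.1/(0.61·5.67×10⁻⁸·13.59) = 6.767×10⁸ K⁴.

T ≈ 161 K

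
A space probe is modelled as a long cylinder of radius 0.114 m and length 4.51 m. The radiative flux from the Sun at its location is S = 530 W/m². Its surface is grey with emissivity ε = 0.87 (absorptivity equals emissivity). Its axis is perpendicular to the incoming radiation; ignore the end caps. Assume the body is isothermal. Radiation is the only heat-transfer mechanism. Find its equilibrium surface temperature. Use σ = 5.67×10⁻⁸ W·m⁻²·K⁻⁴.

At equilibrium, absorbed power = emitted power.
Absorbing cross-section = 2rL = 1.028 m²; emitting surface = 2πrL = 3.230 m² (ratio π).
εS·A_cross = εσ·A_surf·T⁴  ⇒  T⁴ = S/(πσ)   (ε cancels).
T⁴ = 530/(π·5.67×10⁻⁸) = 2.975×10⁹ K⁴.
T = (2.975×10⁹)^(1/4).

T ≈ 234 K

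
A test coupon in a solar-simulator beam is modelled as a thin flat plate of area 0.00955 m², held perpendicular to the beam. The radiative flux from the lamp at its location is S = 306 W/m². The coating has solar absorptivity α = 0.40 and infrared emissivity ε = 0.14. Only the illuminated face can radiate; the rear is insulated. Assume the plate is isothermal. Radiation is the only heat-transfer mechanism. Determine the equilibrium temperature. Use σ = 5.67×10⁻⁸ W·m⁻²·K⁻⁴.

T ≈ 352 K

At equilibrium, absorbed power = emitted power.
Absorbing cross-section = A = 0.009550 m²; emitting surface = A = 0.009550 m² (ratio 1).
αS·A_cross = εσ·A_surf·T⁴  ⇒  T⁴ = αS/(ε·1σ).
T⁴ = 0.400·306/(0.14·1·5.67×10⁻⁸) = 1.542×10¹⁰ K⁴.
T = (1.542×10¹⁰)^(1/4).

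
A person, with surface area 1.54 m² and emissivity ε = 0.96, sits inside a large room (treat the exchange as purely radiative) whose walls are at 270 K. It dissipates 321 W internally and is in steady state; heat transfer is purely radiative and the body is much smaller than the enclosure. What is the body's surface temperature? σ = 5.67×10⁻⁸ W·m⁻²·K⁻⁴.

T ≈ 309 K

For a small grey body in a large enclosure, net radiated power = εσA(T⁴ − T_w⁴).
Steady state: P = εσA(T⁴ − T_w⁴) with A = 1.54 m².
T⁴ = P/(εσA) + T_w⁴ = 321/(0.96·5.67×10⁻⁸·1.540) + (270)⁴
    = 3.829×10⁹ + 5.314×10⁹ = 9.144×10⁹ K⁴.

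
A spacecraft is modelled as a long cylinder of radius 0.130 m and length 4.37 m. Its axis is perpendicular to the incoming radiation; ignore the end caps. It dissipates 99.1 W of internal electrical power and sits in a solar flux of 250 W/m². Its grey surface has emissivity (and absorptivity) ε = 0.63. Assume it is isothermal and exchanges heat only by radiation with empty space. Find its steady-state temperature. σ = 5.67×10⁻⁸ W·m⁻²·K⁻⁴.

T ≈ 216 K

At steady state, absorbed solar power + internal power = radiated power.
Absorbed: α·S·A_cross = 0.63·250·1.136 = 179.0 W (cross-section 2rL).
Total input = 179.0 + 99.1 = 278.1 W.
Radiated: εσ·A_surf·T⁴ with A_surf = 2πrL = 3.569 m².
T⁴ = 278.1/(0.63·5.67×10⁻⁸·3.569) = 2.181×10⁹ K⁴.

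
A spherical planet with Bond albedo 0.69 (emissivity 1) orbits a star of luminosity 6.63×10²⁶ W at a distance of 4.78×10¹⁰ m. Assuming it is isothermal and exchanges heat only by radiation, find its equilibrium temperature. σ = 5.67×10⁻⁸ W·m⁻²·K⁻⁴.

T ≈ 421 K

First find the stellar flux at distance d: S = L/(4πd²) = 6.63×10²⁶/(4π·(4.78×10¹⁰)²) = 23090 W/m².
For an isothermal sphere, absorbed (1−a)S·πr² = emitted σ·4πr²·T⁴, so T⁴ = (1−a)S/(4σ).
T⁴ = 0.310·23090/(4·5.67×10⁻⁸) = 3.156×10¹⁰ K⁴.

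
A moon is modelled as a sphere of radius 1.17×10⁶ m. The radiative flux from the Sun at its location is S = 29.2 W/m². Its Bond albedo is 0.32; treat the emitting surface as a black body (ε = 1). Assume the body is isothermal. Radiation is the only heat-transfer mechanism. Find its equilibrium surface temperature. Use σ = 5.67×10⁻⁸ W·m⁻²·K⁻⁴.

T ≈ 96.7 K

At equilibrium, absorbed power = emitted power.
Absorbing cross-section = πr² = 4.301×10¹² m²; emitting surface = 4πr² = 1.720×10¹³ m² (ratio 4).
(1−a)S·A_cross = εσ·A_surf·T⁴  ⇒  T⁴ = (1−a)S/(4σ).
T⁴ = 0.680·29.2/(4·5.67×10⁻⁸) = 8.755×10⁷ K⁴.
T = (8.755×10⁷)^(1/4).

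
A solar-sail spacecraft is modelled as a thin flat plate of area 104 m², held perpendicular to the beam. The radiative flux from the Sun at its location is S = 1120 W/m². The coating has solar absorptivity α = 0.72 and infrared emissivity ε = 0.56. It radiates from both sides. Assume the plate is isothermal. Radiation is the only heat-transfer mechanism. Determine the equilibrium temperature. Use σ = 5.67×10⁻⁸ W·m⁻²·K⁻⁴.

T ≈ 336 K

At equilibrium, absorbed power = emitted power.
Absorbing cross-section = A = 104.0 m²; emitting surface = 2A = 208.0 m² (ratio 2).
αS·A_cross = εσ·A_surf·T⁴  ⇒  T⁴ = αS/(ε·2σ).
T⁴ = 0.720·1120/(0.56·2·5.67×10⁻⁸) = 1.270×10¹⁰ K⁴.
T = (1.270×10¹⁰)^(1/4).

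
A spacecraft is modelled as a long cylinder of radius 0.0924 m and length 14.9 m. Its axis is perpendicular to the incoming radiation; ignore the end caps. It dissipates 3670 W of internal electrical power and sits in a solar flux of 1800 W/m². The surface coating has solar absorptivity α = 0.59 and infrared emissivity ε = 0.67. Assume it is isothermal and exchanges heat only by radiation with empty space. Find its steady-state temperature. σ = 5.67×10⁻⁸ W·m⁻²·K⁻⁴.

T ≈ 376 K

At steady state, absorbed solar power + internal power = radiated power.
Absorbed: α·S·A_cross = 0.59·1800·2.754 = 2924 W (cross-section 2rL).
Total input = 2924 + 3670 = 6594 W.
Radiated: εσ·A_surf·T⁴ with A_surf = 2πrL = 8.650 m².
T⁴ = 6594/(0.67·5.67×10⁻⁸·8.650) = 2.007×10¹⁰ K⁴.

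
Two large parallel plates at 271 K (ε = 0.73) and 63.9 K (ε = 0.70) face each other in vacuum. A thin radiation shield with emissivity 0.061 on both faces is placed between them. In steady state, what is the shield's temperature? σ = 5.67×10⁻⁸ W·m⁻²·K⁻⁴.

In steady state the net flux on the hot side equals that on the cold side.
σ(T₁⁴−T_s⁴)/D₁ = σ(T_s⁴−T₂⁴)/D₂, with D₁ = 1/ε₁+1/ε_s−1 = 16.76, D₂ = 1/ε_s+1/ε₂−1 = 16.82.
Solve for T_s⁴: T_s⁴ = (D₂·T₁⁴ + D₁·T₂⁴)/(D₁+D₂) = 2.710×10⁹ K⁴.

T_s ≈ 228 K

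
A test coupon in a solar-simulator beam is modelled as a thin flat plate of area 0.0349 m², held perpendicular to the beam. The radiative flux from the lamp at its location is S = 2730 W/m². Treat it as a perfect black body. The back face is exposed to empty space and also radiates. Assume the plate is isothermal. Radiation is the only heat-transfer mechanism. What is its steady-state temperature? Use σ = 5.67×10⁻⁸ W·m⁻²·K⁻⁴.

T ≈ 394 K

At equilibrium, absorbed power = emitted power.
Absorbing cross-section = A = 0.03490 m²; emitting surface = 2A = 0.06980 m² (ratio 2).
S·A_cross = εσ·A_surf·T⁴  ⇒  T⁴ = S/(2σ).
T⁴ = 1.00·2730/(2·5.67×10⁻⁸) = 2.407×10¹⁰ K⁴.
T = (2.407×10¹⁰)^(1/4).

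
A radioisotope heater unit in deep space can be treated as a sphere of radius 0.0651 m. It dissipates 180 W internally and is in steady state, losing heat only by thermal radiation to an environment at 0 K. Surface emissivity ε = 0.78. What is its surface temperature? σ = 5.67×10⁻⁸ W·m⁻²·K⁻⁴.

Steady state: internal power = radiated power, P = εσA T⁴.
Radiating area A = 4πr² = 0.05326 m².
T⁴ = P/(εσA) = 180/(0.78·5.67×10⁻⁸·0.05326) = 7.642×10¹⁰ K⁴.
T = (7.642×10¹⁰)^(1/4).

T ≈ 526 K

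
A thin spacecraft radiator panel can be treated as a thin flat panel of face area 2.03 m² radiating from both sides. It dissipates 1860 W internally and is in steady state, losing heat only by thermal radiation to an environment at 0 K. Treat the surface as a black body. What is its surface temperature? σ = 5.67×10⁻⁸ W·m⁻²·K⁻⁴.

T ≈ 300 K

Steady state: internal power = radiated power, P = εσA T⁴.
Radiating area A = 2·2.03 = 4.060 m².
T⁴ = P/(εσA) = 1860/(1.0·5.67×10⁻⁸·4.060) = 8.080×10⁹ K⁴.
T = (8.080×10⁹)^(1/4).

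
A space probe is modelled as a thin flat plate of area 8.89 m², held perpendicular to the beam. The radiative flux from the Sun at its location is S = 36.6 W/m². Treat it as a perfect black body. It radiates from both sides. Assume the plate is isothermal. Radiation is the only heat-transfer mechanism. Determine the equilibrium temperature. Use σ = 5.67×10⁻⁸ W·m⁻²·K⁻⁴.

At equilibrium, absorbed power = emitted power.
Absorbing cross-section = A = 8.890 m²; emitting surface = 2A = 17.78 m² (ratio 2).
S·A_cross = εσ·A_surf·T⁴  ⇒  T⁴ = S/(2σ).
T⁴ = 1.00·36.6/(2·5.67×10⁻⁸) = 3.228×10⁸ K⁴.
T = (3.228×10⁸)^(1/4).

T ≈ 134 K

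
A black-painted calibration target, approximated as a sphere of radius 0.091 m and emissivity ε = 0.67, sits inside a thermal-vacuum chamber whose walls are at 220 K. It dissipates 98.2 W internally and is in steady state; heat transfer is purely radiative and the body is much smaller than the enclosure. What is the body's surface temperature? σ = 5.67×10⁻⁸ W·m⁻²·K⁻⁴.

For a small grey body in a large enclosure, net radiated power = εσA(T⁴ − T_w⁴).
Steady state: P = εσA(T⁴ − T_w⁴) with A = 4πr² = 0.1041 m².
T⁴ = P/(εσA) + T_w⁴ = 98.2/(0.67·5.67×10⁻⁸·0.1041) + (220)⁴
    = 2.484×10¹⁰ + 2.343×10⁹ = 2.718×10¹⁰ K⁴.

T ≈ 406 K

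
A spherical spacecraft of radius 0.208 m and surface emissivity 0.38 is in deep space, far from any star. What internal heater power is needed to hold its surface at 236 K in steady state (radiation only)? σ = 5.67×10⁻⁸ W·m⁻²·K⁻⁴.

P = εσ·4πr²·T⁴.
4πr² = 0.5437 m²; T⁴ = 3.102×10⁹ K⁴.
P = 0.38·5.67×10⁻⁸·0.5437·3.102×10⁹.

P ≈ 36.3 W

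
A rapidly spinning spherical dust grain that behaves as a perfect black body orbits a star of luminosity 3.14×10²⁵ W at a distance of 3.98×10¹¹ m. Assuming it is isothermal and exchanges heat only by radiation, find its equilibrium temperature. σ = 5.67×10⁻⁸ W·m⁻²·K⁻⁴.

T ≈ 91.3 K

First find the stellar flux at distance d: S = L/(4πd²) = 3.14×10²⁵/(4π·(3.98×10¹¹)²) = 15.77 W/m².
For an isothermal sphere, absorbed (1−a)S·πr² = emitted σ·4πr²·T⁴, so T⁴ = (1−a)S/(4σ).
T⁴ = 1.00·15.77/(4·5.67×10⁻⁸) = 6.955×10⁷ K⁴.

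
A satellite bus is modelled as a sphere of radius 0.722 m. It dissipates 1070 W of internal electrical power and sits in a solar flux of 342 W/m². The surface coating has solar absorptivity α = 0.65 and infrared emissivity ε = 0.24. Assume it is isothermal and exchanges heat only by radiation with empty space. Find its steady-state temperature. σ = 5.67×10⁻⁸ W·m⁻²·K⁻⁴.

At steady state, absorbed solar power + internal power = radiated power.
Absorbed: α·S·A_cross = 0.65·342·1.638 = 364.1 W (cross-section πr²).
Total input = 364.1 + 1070 = 1434 W.
Radiated: εσ·A_surf·T⁴ with A_surf = 4πr² = 6.551 m².
T⁴ = 1434/(0.24·5.67×10⁻⁸·6.551) = 1.609×10¹⁰ K⁴.

T ≈ 356 K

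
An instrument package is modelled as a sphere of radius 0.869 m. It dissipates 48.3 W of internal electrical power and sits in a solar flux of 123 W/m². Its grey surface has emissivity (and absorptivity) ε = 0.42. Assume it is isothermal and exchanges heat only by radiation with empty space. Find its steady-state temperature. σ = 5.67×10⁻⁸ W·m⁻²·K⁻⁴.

At steady state, absorbed solar power + internal power = radiated power.
Absorbed: α·S·A_cross = 0.42·123·2.372 = 122.6 W (cross-section πr²).
Total input = 122.6 + 48.3 = 170.9 W.
Radiated: εσ·A_surf·T⁴ with A_surf = 4πr² = 9.490 m².
T⁴ = 170.9/(0.42·5.67×10⁻⁸·9.490) = 7.561×10⁸ K⁴.

T ≈ 166 K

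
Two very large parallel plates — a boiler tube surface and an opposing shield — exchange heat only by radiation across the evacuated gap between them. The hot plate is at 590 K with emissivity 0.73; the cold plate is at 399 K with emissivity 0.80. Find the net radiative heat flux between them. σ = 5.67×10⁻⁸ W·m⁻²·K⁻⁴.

For two infinite grey parallel plates, q = σ(T₁⁴ − T₂⁴)/(1/ε₁ + 1/ε₂ − 1).
T₁⁴ − T₂⁴ = 1.212×10¹¹ − 2.534×10¹⁰ = 9.583×10¹⁰ K⁴.
1/ε₁ + 1/ε₂ − 1 = 1.370 + 1.250 − 1 = 1.620.
q = 5.67×10⁻⁸ × 9.583×10¹⁰ / 1.620.

q ≈ 3350 W/m²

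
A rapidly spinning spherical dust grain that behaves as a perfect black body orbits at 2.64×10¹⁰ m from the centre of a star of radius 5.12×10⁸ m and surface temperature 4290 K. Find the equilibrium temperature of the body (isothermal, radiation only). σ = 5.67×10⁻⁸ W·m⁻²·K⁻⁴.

T ≈ 422 K

The star's surface emits σT_*⁴; at distance d the flux is S = σT_*⁴(R_*/d)².
S = 5.67×10⁻⁸·(4290)⁴·(5.12×10⁸/2.64×10¹⁰)² = 7223 W/m².
For an isothermal sphere T⁴ = (1−a)S/(4σ) = 3.185×10¹⁰ K⁴.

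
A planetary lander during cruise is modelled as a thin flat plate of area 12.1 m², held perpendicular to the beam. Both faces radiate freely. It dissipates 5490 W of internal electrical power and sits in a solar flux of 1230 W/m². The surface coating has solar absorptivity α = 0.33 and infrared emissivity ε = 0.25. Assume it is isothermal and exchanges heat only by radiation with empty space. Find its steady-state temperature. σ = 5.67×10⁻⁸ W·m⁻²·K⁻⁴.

T ≈ 417 K

At steady state, absorbed solar power + internal power = radiated power.
Absorbed: α·S·A_cross = 0.33·1230·12.10 = 4911 W (cross-section A).
Total input = 4911 + 5490 = 10400 W.
Radiated: εσ·A_surf·T⁴ with A_surf = 2A = 24.20 m².
T⁴ = 10400/(0.25·5.67×10⁻⁸·24.20) = 3.032×10¹⁰ K⁴.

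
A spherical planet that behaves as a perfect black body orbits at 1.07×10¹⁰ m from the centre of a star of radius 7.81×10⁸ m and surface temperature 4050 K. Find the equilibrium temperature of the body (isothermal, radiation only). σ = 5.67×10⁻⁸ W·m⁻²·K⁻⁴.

T ≈ 774 K

The star's surface emits σT_*⁴; at distance d the flux is S = σT_*⁴(R_*/d)².
S = 5.67×10⁻⁸·(4050)⁴·(7.81×10⁸/1.07×10¹⁰)² = 81270 W/m².
For an isothermal sphere T⁴ = (1−a)S/(4σ) = 3.583×10¹¹ K⁴.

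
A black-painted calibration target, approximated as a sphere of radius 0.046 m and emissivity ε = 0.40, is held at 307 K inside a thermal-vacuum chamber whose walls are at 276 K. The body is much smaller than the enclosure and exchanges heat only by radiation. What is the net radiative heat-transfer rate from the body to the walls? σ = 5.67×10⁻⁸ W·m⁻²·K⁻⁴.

For a small grey body in a large enclosure: P_net = εσA(T_body⁴ − T_wall⁴).
A = 4πr² = 0.02659 m²; T_body⁴ − T_wall⁴ = 8.883×10⁹ − 5.803×10⁹ = 3.080×10⁹ K⁴.
|P_net| = 0.40·5.67×10⁻⁸·0.02659·3.080×10⁹.

P_net ≈ 1.86 W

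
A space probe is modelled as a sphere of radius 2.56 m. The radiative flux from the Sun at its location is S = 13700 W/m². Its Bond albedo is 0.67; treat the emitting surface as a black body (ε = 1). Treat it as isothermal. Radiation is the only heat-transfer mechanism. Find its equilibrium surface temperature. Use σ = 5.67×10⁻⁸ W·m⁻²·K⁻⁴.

At equilibrium, absorbed power = emitted power.
Absorbing cross-section = πr² = 20.59 m²; emitting surface = 4πr² = 82.35 m² (ratio 4).
(1−a)S·A_cross = εσ·A_surf·T⁴  ⇒  T⁴ = (1−a)S/(4σ).
T⁴ = 0.330·13700/(4·5.67×10⁻⁸) = 1.993×10¹⁰ K⁴.
T = (1.993×10¹⁰)^(1/4).

T ≈ 376 K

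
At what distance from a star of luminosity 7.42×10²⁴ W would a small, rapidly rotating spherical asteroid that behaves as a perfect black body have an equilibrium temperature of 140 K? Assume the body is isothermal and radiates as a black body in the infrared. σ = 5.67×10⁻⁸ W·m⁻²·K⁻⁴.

For an isothermal black-emitting sphere, (1−a)S·πr² = σ·4πr²·T⁴ ⇒ S = 4σT⁴/(1−a).
S = 4·5.67×10⁻⁸·(140)⁴/1.00 = 87.13 W/m².
Flux falls as S = L/(4πd²), so d = √(L/(4πS)) = √(7.42×10²⁴/(4π·87.13)).

d ≈ 8.23×10¹⁰ m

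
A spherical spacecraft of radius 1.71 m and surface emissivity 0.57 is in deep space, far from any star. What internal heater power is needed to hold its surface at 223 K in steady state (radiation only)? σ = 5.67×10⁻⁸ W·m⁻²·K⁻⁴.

P ≈ 2940 W

P = εσ·4πr²·T⁴.
4πr² = 36.75 m²; T⁴ = 2.473×10⁹ K⁴.
P = 0.57·5.67×10⁻⁸·36.75·2.473×10⁹.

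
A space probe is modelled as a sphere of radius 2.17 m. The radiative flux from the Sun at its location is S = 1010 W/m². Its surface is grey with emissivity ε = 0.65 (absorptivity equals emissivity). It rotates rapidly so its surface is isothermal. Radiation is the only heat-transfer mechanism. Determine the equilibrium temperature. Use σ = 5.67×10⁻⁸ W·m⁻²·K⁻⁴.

T ≈ 258 K

At equilibrium, absorbed power = emitted power.
Absorbing cross-section = πr² = 14.79 m²; emitting surface = 4πr² = 59.17 m² (ratio 4).
εS·A_cross = εσ·A_surf·T⁴  ⇒  T⁴ = S/(4σ)   (ε cancels).
T⁴ = 1010/(4·5.67×10⁻⁸) = 4.453×10⁹ K⁴.
T = (4.453×10⁹)^(1/4).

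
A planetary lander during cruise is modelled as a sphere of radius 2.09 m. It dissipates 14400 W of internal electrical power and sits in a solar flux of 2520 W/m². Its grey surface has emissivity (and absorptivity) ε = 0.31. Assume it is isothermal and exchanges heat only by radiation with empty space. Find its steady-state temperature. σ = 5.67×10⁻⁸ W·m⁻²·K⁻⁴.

T ≈ 402 K

At steady state, absorbed solar power + internal power = radiated power.
Absorbed: α·S·A_cross = 0.31·2520·13.72 = 10720 W (cross-section πr²).
Total input = 10720 + 14400 = 25120 W.
Radiated: εσ·A_surf·T⁴ with A_surf = 4πr² = 54.89 m².
T⁴ = 25120/(0.31·5.67×10⁻⁸·54.89) = 2.604×10¹⁰ K⁴.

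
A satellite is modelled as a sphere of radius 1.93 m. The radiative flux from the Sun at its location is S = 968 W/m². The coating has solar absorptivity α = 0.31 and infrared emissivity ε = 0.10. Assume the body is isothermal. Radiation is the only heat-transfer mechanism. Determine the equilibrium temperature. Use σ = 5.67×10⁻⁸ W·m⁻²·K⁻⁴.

T ≈ 339 K

At equilibrium, absorbed power = emitted power.
Absorbing cross-section = πr² = 11.70 m²; emitting surface = 4πr² = 46.81 m² (ratio 4).
αS·A_cross = εσ·A_surf·T⁴  ⇒  T⁴ = αS/(ε·4σ).
T⁴ = 0.310·968/(0.10·4·5.67×10⁻⁸) = 1.323×10¹⁰ K⁴.
T = (1.323×10¹⁰)^(1/4).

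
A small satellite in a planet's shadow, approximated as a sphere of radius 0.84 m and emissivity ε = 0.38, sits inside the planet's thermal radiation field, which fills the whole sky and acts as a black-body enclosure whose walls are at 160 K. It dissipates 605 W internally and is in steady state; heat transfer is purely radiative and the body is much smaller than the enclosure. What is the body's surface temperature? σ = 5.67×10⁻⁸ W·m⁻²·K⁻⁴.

For a small grey body in a large enclosure, net radiated power = εσA(T⁴ − T_w⁴).
Steady state: P = εσA(T⁴ − T_w⁴) with A = 4πr² = 8.867 m².
T⁴ = P/(εσA) + T_w⁴ = 605/(0.38·5.67×10⁻⁸·8.867) + (160)⁴
    = 3.167×10⁹ + 6.554×10⁸ = 3.822×10⁹ K⁴.

T ≈ 249 K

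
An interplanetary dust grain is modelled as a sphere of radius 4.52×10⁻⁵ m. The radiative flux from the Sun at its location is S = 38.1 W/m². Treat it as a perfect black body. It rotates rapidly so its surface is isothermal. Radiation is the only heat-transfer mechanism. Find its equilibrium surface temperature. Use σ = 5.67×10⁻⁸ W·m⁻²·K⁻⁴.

T ≈ 114 K

At equilibrium, absorbed power = emitted power.
Absorbing cross-section = πr² = 6.418×10⁻⁹ m²; emitting surface = 4πr² = 2.567×10⁻⁸ m² (ratio 4).
S·A_cross = εσ·A_surf·T⁴  ⇒  T⁴ = S/(4σ).
T⁴ = 1.00·38.1/(4·5.67×10⁻⁸) = 1.680×10⁸ K⁴.
T = (1.680×10⁸)^(1/4).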